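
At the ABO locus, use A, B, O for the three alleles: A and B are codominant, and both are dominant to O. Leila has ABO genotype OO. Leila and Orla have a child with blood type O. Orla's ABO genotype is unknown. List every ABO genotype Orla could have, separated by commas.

AO, BO, OO

For each candidate genotype of Orla, check whether crossing it with OO can produce every observed child phenotype.
  AA → possible child types {A} ✗
  AB → possible child types {A, B} ✗
  AO → possible child types {O, A} ✓
  BB → possible child types {B} ✗
  BO → possible child types {O, B} ✓
  OO → possible child types {O} ✓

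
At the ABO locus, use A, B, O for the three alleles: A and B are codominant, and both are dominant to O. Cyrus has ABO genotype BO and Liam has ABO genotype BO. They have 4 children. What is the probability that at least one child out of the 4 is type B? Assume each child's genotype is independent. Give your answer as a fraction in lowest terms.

255/256

ABO cross BO × BO → 1/4 O, 3/4 B.
So P(type B) = 3/4 per child.
P(none) = (1/4)^4 = 1/256; P(at least one) = 1 − 1/256 = 255/256.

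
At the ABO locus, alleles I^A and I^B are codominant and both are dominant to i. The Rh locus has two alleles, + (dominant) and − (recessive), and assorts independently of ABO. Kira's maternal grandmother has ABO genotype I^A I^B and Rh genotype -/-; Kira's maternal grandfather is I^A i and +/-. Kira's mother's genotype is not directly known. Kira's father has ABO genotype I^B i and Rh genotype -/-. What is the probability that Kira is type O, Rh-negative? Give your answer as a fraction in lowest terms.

Kira's mother's ABO genotype from I^A I^B × I^A i: 1/4 I^A I^A, 1/4 I^A I^B, 1/4 I^A i, 1/4 I^B i.
Crossing each possibility with the father I^B i and summing P(type O): 1/4·0 + 1/4·0 + 1/4·1/4 + 1/4·1/4 = 1/8.
Similarly for Rh via the mother's Rh distribution: P(Rh-) = 3/4.
Independent loci: 1/8 × 3/4 = 3/32.

3/32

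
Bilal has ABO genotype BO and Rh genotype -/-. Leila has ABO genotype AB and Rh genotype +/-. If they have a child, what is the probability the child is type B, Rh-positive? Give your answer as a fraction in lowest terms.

1/4

ABO cross BO × AB → offspring phenotypes: 1/4 A, 1/2 B, 1/4 AB.
Rh cross -/- × +/- → 1/2 Rh+, 1/2 Rh-.
Independent loci: P(type B, Rh-positive) = 1/2 × 1/2 = 1/4.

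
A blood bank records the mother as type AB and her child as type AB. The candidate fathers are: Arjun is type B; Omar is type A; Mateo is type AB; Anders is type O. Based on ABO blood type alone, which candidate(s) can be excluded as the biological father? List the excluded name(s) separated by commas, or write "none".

A candidate is excluded only if no genotype consistent with his phenotype could produce a type AB child with a type AB mother.
Anders (type O): no genotype consistent with that phenotype can produce a type-AB child with a type-AB mother.

Anders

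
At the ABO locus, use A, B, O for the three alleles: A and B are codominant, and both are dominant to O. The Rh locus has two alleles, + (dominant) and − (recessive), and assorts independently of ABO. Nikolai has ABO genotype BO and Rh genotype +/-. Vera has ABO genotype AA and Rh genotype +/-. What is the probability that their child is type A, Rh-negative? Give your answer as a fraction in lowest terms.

ABO cross BO × AA → offspring phenotypes: 1/2 A, 1/2 AB.
Rh cross +/- × +/- → 3/4 Rh+, 1/4 Rh-.
Independent loci: P(type A, Rh-negative) = 1/2 × 1/4 = 1/8.

1/8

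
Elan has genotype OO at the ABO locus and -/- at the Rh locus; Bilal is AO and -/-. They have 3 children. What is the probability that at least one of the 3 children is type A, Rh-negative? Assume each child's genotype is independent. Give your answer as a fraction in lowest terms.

ABO cross OO × AO → 1/2 O, 1/2 A.
Rh cross -/- × -/- → 1 Rh-; so P(type A, Rh-negative) = 1/2 × 1 = 1/2 per child.
P(none) = (1/2)^3 = 1/8; P(at least one) = 1 − 1/8 = 7/8.

7/8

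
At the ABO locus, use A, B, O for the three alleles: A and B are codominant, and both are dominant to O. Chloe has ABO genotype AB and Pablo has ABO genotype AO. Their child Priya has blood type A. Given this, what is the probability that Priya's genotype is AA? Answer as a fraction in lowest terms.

Cross AB × AO → 1/4 AA, 1/4 AB, 1/4 AO, 1/4 BO.
Type-A genotypes among offspring: AA (1/4), AO (1/4); total 1/2.
P(AA | type A) = (1/4) / (1/2) = 1/2.

1/2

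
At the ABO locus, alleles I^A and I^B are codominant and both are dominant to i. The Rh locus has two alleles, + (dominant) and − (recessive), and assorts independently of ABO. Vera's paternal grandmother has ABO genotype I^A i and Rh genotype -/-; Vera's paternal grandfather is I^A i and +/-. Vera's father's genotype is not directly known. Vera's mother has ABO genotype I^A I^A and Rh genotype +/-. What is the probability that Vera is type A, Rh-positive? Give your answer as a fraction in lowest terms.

5/8

Vera's father's ABO genotype from I^A i × I^A i: 1/4 I^A I^A, 1/2 I^A i, 1/4 i i.
Crossing each possibility with the mother I^A I^A and summing P(type A): 1/4·1 + 1/2·1 + 1/4·1 = 1.
Similarly for Rh via the father's Rh distribution: P(Rh+) = 5/8.
Independent loci: 1 × 5/8 = 5/8.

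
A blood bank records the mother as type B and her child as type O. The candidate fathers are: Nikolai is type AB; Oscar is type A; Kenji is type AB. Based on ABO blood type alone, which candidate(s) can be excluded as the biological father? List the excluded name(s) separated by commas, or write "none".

Nikolai, Kenji

A candidate is excluded only if no genotype consistent with his phenotype could produce a type O child with a type B mother.
Nikolai (type AB): no genotype consistent with that phenotype can produce a type-O child with a type-B mother.
Kenji (type AB): no genotype consistent with that phenotype can produce a type-O child with a type-B mother.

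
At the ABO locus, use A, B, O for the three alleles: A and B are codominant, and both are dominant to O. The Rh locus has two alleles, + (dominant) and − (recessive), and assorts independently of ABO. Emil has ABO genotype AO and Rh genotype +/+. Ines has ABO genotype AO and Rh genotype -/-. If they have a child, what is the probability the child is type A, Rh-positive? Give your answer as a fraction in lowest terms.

3/4

ABO cross AO × AO → offspring phenotypes: 1/4 O, 3/4 A.
Rh cross +/+ × -/- → 1 Rh+.
Independent loci: P(type A, Rh-positive) = 3/4 × 1 = 3/4.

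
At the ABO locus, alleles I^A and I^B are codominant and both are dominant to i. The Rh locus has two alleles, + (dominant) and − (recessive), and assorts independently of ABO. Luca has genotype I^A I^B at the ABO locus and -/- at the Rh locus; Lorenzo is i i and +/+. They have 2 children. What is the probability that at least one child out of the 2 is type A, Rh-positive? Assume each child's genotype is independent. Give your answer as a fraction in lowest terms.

ABO cross I^A I^B × i i → 1/2 A, 1/2 B.
Rh cross -/- × +/+ → 1 Rh+; so P(type A, Rh-positive) = 1/2 × 1 = 1/2 per child.
P(none) = (1/2)^2 = 1/4; P(at least one) = 1 − 1/4 = 3/4.

3/4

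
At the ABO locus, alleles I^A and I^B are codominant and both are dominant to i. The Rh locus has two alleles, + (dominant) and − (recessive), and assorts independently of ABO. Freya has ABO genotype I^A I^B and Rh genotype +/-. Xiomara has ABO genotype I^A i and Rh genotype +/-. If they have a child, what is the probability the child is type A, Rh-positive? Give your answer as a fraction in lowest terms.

ABO cross I^A I^B × I^A i → offspring phenotypes: 1/2 A, 1/4 B, 1/4 AB.
Rh cross +/- × +/- → 3/4 Rh+, 1/4 Rh-.
Independent loci: P(type A, Rh-positive) = 1/2 × 3/4 = 3/8.

3/8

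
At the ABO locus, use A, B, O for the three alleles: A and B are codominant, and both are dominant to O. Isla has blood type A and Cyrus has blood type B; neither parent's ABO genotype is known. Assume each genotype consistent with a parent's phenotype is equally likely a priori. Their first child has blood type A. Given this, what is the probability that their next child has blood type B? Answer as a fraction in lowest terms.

Possible genotypes: Isla ∈ {AA, AO}; Cyrus ∈ {BB, BO}.
Weight each parental genotype pair by prior × P(type-A child):
  AA × BO: posterior weight 2/3; P(next child type B) = 0.
  AO × BO: posterior weight 1/3; P(next child type B) = 1/4.
Weighted sum = 1/12.

1/12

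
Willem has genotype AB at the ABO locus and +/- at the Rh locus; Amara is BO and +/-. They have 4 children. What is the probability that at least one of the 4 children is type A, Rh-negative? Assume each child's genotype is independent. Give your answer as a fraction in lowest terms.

ABO cross AB × BO → 1/4 A, 1/2 B, 1/4 AB.
Rh cross +/- × +/- → 3/4 Rh+, 1/4 Rh-; so P(type A, Rh-negative) = 1/4 × 1/4 = 1/16 per child.
P(none) = (15/16)^4 = 50625/65536; P(at least one) = 1 − 50625/65536 = 14911/65536.

14911/65536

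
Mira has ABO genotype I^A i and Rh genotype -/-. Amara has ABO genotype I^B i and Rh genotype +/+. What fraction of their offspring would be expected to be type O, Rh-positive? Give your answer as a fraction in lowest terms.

1/4

ABO cross I^A i × I^B i → offspring phenotypes: 1/4 O, 1/4 A, 1/4 B, 1/4 AB.
Rh cross -/- × +/+ → 1 Rh+.
Independent loci: P(type O, Rh-positive) = 1/4 × 1 = 1/4.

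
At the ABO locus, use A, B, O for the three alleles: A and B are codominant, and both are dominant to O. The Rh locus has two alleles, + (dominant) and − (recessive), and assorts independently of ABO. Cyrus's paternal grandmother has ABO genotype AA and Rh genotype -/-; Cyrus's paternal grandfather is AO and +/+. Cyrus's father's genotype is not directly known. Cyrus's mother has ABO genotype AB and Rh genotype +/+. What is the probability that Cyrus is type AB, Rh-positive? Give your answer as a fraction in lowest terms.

Cyrus's father's ABO genotype from AA × AO: 1/2 AA, 1/2 AO.
Crossing each possibility with the mother AB and summing P(type AB): 1/2·1/2 + 1/2·1/4 = 3/8.
Similarly for Rh via the father's Rh distribution: P(Rh+) = 1.
Independent loci: 3/8 × 1 = 3/8.

3/8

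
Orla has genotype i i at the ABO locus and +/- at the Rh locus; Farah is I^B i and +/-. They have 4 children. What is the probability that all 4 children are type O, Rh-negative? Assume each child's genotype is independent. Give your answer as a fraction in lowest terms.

ABO cross i i × I^B i → 1/2 O, 1/2 B.
Rh cross +/- × +/- → 3/4 Rh+, 1/4 Rh-; so P(type O, Rh-negative) = 1/2 × 1/4 = 1/8 per child.
All 4 independent: (1/8)^4 = 1/4096.

1/4096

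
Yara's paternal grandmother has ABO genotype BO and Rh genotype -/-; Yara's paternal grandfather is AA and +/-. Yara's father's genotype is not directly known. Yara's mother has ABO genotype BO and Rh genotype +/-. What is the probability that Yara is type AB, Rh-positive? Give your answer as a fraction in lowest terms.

Yara's father's ABO genotype from BO × AA: 1/2 AB, 1/2 AO.
Crossing each possibility with the mother BO and summing P(type AB): 1/2·1/4 + 1/2·1/4 = 1/4.
Similarly for Rh via the father's Rh distribution: P(Rh+) = 5/8.
Independent loci: 1/4 × 5/8 = 5/32.

5/32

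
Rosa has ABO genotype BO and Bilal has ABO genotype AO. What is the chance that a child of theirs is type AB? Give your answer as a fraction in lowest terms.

ABO cross BO × AO → offspring phenotypes: 1/4 O, 1/4 A, 1/4 B, 1/4 AB.
So P(type AB) = 1/4.

1/4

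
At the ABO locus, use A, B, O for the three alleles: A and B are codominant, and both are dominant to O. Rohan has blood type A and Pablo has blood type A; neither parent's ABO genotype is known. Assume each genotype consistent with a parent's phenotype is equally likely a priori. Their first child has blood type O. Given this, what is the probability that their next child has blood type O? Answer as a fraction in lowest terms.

1/4

Possible genotypes: Rohan ∈ {AA, AO}; Pablo ∈ {AA, AO}.
Weight each parental genotype pair by prior × P(type-O child):
  AO × AO: posterior weight 1; P(next child type O) = 1/4.
Weighted sum = 1/4.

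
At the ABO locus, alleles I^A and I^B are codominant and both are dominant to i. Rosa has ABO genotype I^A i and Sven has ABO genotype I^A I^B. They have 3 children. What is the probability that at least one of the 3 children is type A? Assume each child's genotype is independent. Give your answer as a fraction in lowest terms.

ABO cross I^A i × I^A I^B → 1/2 A, 1/4 B, 1/4 AB.
So P(type A) = 1/2 per child.
P(none) = (1/2)^3 = 1/8; P(at least one) = 1 − 1/8 = 7/8.

7/8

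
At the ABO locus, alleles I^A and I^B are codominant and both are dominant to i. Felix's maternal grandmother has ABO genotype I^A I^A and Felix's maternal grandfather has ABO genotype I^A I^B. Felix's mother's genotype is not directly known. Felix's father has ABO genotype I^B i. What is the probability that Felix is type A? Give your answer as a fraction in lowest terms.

Felix's mother's ABO genotype from I^A I^A × I^A I^B: 1/2 I^A I^A, 1/2 I^A I^B.
Crossing each possibility with the father I^B i and summing P(type A): 1/2·1/2 + 1/2·1/4 = 3/8.

3/8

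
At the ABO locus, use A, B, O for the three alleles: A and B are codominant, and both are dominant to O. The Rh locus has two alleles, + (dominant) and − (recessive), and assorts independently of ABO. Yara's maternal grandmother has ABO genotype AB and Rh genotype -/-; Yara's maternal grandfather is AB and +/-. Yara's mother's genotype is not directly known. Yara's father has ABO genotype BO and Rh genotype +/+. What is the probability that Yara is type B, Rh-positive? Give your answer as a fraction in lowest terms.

Yara's mother's ABO genotype from AB × AB: 1/4 AA, 1/2 AB, 1/4 BB.
Crossing each possibility with the father BO and summing P(type B): 1/4·0 + 1/2·1/2 + 1/4·1 = 1/2.
Similarly for Rh via the mother's Rh distribution: P(Rh+) = 1.
Independent loci: 1/2 × 1 = 1/2.

1/2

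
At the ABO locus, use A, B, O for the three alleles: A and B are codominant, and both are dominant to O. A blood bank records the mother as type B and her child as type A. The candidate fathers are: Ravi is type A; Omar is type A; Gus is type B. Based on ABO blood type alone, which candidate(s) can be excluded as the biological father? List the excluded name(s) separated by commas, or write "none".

Gus

A candidate is excluded only if no genotype consistent with his phenotype could produce a type A child with a type B mother.
Gus (type B): no genotype consistent with that phenotype can produce a type-A child with a type-B mother.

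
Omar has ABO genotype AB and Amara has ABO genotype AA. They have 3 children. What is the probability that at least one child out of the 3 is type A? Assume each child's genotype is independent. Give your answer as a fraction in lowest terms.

ABO cross AB × AA → 1/2 A, 1/2 AB.
So P(type A) = 1/2 per child.
P(none) = (1/2)^3 = 1/8; P(at least one) = 1 − 1/8 = 7/8.

7/8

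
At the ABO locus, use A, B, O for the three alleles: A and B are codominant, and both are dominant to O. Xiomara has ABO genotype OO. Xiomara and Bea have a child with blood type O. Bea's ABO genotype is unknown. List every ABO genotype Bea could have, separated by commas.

For each candidate genotype of Bea, check whether crossing it with OO can produce every observed child phenotype.
  AA → possible child types {A} ✗
  AB → possible child types {A, B} ✗
  AO → possible child types {O, A} ✓
  BB → possible child types {B} ✗
  BO → possible child types {O, B} ✓
  OO → possible child types {O} ✓

AO, BO, OO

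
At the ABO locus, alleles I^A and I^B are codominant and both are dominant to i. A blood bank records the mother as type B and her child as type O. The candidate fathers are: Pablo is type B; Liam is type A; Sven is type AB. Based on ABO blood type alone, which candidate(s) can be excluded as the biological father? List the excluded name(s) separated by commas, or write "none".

Sven

A candidate is excluded only if no genotype consistent with his phenotype could produce a type O child with a type B mother.
Sven (type AB): no genotype consistent with that phenotype can produce a type-O child with a type-B mother.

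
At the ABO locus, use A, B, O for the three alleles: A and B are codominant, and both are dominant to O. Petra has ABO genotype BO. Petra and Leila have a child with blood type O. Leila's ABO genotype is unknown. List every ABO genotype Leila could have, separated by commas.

AO, BO, OO

For each candidate genotype of Leila, check whether crossing it with BO can produce every observed child phenotype.
  AA → possible child types {A, AB} ✗
  AB → possible child types {A, B, AB} ✗
  AO → possible child types {O, A, B, AB} ✓
  BB → possible child types {B} ✗
  BO → possible child types {O, B} ✓
  OO → possible child types {O, B} ✓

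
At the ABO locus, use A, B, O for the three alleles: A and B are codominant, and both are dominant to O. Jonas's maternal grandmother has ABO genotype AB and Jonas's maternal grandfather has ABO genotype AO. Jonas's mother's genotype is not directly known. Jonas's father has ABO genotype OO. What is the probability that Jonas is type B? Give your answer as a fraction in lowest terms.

1/4

Jonas's mother's ABO genotype from AB × AO: 1/4 AA, 1/4 AB, 1/4 AO, 1/4 BO.
Crossing each possibility with the father OO and summing P(type B): 1/4·0 + 1/4·1/2 + 1/4·0 + 1/4·1/2 = 1/4.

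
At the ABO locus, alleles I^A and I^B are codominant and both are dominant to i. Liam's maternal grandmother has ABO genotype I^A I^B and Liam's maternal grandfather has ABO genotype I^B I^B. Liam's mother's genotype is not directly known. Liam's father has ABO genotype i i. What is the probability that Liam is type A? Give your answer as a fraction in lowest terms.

1/4

Liam's mother's ABO genotype from I^A I^B × I^B I^B: 1/2 I^A I^B, 1/2 I^B I^B.
Crossing each possibility with the father i i and summing P(type A): 1/2·1/2 + 1/2·0 = 1/4.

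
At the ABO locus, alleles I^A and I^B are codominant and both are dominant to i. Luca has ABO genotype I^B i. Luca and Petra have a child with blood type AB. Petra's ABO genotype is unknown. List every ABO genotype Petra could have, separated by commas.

I^A I^A, I^A I^B, I^A i

For each candidate genotype of Petra, check whether crossing it with I^B i can produce every observed child phenotype.
  I^A I^A → possible child types {A, AB} ✓
  I^A I^B → possible child types {A, B, AB} ✓
  I^A i → possible child types {O, A, B, AB} ✓
  I^B I^B → possible child types {B} ✗
  I^B i → possible child types {O, B} ✗
  i i → possible child types {O, B} ✗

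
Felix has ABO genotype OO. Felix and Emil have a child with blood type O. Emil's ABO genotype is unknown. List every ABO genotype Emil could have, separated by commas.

AO, BO, OO

For each candidate genotype of Emil, check whether crossing it with OO can produce every observed child phenotype.
  AA → possible child types {A} ✗
  AB → possible child types {A, B} ✗
  AO → possible child types {O, A} ✓
  BB → possible child types {B} ✗
  BO → possible child types {O, B} ✓
  OO → possible child types {O} ✓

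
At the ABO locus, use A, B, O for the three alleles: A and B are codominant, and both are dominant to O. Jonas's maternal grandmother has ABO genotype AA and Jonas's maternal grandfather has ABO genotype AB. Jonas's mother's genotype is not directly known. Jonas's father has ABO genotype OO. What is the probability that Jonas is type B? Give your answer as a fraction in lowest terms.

Jonas's mother's ABO genotype from AA × AB: 1/2 AA, 1/2 AB.
Crossing each possibility with the father OO and summing P(type B): 1/2·0 + 1/2·1/2 = 1/4.

1/4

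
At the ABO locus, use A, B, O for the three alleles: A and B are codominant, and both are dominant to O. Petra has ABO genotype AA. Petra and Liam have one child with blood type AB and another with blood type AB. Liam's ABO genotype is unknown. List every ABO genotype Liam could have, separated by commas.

AB, BB, BO

For each candidate genotype of Liam, check whether crossing it with AA can produce every observed child phenotype.
  AA → possible child types {A} ✗
  AB → possible child types {A, AB} ✓
  AO → possible child types {A} ✗
  BB → possible child types {AB} ✓
  BO → possible child types {A, AB} ✓
  OO → possible child types {A} ✗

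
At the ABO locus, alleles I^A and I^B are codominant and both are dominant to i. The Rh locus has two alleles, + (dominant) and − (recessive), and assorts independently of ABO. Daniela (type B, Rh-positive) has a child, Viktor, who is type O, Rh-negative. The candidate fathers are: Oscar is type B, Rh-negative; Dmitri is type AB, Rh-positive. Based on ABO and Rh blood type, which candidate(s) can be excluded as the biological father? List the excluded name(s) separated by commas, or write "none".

A candidate is excluded only if no genotype consistent with his phenotype could produce a type O, Rh-negative child with a type B, Rh-positive mother.
Dmitri (type AB, Rh+): no genotype consistent with that phenotype can produce a type-O Rh- child with a type-B mother.

Dmitri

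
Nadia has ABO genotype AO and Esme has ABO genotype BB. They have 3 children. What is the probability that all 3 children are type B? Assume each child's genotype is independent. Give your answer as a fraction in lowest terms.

1/8

ABO cross AO × BB → 1/2 B, 1/2 AB.
So P(type B) = 1/2 per child.
All 3 independent: (1/2)^3 = 1/8.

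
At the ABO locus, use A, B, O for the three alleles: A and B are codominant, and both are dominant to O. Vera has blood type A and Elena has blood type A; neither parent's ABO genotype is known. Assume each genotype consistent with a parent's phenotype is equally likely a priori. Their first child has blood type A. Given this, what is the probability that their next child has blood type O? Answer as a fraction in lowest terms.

Possible genotypes: Vera ∈ {AA, AO}; Elena ∈ {AA, AO}.
Weight each parental genotype pair by prior × P(type-A child):
  AA × AA: posterior weight 4/15; P(next child type O) = 0.
  AA × AO: posterior weight 4/15; P(next child type O) = 0.
  AO × AA: posterior weight 4/15; P(next child type O) = 0.
  AO × AO: posterior weight 1/5; P(next child type O) = 1/4.
Weighted sum = 1/20.

1/20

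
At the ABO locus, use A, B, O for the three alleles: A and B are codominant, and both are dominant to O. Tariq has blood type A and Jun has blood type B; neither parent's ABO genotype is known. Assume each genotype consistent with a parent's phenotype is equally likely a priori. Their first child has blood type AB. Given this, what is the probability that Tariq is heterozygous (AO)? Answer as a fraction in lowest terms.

1/3

Possible genotypes: Tariq ∈ {AA, AO}; Jun ∈ {BB, BO}.
Weight each parental genotype pair by prior × P(type-AB child):
  AA × BB: posterior weight 4/9.
  AA × BO: posterior weight 2/9.
  AO × BB: posterior weight 2/9.
  AO × BO: posterior weight 1/9.
Sum the posterior weight over pairs where Tariq is AO: 1/3.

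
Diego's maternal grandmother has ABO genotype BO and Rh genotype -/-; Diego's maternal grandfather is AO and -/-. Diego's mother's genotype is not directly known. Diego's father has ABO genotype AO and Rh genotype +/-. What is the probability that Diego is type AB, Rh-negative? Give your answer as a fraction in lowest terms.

1/16

Diego's mother's ABO genotype from BO × AO: 1/4 AB, 1/4 AO, 1/4 BO, 1/4 OO.
Crossing each possibility with the father AO and summing P(type AB): 1/4·1/4 + 1/4·0 + 1/4·1/4 + 1/4·0 = 1/8.
Similarly for Rh via the mother's Rh distribution: P(Rh-) = 1/2.
Independent loci: 1/8 × 1/2 = 1/16.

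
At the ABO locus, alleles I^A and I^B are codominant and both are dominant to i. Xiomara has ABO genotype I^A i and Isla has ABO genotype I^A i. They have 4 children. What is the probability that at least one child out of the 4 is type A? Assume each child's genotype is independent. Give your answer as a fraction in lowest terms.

255/256

ABO cross I^A i × I^A i → 1/4 O, 3/4 A.
So P(type A) = 3/4 per child.
P(none) = (1/4)^4 = 1/256; P(at least one) = 1 − 1/256 = 255/256.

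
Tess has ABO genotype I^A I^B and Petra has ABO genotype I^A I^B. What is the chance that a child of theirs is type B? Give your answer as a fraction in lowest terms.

ABO cross I^A I^B × I^A I^B → offspring phenotypes: 1/4 A, 1/4 B, 1/2 AB.
So P(type B) = 1/4.

1/4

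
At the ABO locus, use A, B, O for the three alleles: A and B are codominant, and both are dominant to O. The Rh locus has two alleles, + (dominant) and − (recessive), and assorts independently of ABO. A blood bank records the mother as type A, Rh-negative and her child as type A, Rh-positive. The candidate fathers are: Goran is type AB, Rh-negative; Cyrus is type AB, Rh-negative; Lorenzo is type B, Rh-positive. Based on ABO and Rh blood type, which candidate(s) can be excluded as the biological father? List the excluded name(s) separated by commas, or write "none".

A candidate is excluded only if no genotype consistent with his phenotype could produce a type A, Rh-positive child with a type A, Rh-negative mother.
Goran (type AB, Rh-): no genotype consistent with that phenotype can produce a type-A Rh+ child with a type-A mother.
Cyrus (type AB, Rh-): no genotype consistent with that phenotype can produce a type-A Rh+ child with a type-A mother.

Goran, Cyrus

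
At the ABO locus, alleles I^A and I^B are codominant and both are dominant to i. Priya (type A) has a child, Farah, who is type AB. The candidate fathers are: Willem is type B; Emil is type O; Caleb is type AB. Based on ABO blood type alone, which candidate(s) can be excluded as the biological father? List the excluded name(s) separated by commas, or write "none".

Emil

A candidate is excluded only if no genotype consistent with his phenotype could produce a type AB child with a type A mother.
Emil (type O): no genotype consistent with that phenotype can produce a type-AB child with a type-A mother.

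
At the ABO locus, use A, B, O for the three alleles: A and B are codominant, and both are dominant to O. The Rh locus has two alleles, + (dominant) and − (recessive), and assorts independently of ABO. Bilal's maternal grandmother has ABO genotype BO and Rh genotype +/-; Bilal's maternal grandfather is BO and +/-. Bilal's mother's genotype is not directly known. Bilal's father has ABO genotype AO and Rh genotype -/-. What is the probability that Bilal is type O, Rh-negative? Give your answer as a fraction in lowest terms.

Bilal's mother's ABO genotype from BO × BO: 1/4 BB, 1/2 BO, 1/4 OO.
Crossing each possibility with the father AO and summing P(type O): 1/4·0 + 1/2·1/4 + 1/4·1/2 = 1/4.
Similarly for Rh via the mother's Rh distribution: P(Rh-) = 1/2.
Independent loci: 1/4 × 1/2 = 1/8.

1/8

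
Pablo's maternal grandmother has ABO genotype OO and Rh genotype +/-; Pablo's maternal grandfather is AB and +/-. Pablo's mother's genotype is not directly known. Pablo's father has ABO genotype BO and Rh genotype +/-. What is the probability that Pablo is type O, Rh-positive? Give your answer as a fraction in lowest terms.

Pablo's mother's ABO genotype from OO × AB: 1/2 AO, 1/2 BO.
Crossing each possibility with the father BO and summing P(type O): 1/2·1/4 + 1/2·1/4 = 1/4.
Similarly for Rh via the mother's Rh distribution: P(Rh+) = 3/4.
Independent loci: 1/4 × 3/4 = 3/16.

3/16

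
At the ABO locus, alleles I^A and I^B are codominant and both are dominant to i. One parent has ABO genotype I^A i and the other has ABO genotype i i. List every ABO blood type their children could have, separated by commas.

Gametes from I^A i × i i give offspring ABO genotypes I^A i, i i, i.e. phenotypes O, A.

O, A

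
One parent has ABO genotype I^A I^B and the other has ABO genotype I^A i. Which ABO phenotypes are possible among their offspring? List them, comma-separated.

A, B, AB

Gametes from I^A I^B × I^A i give offspring ABO genotypes I^A I^A, I^A I^B, I^A i, I^B i, i.e. phenotypes A, B, AB.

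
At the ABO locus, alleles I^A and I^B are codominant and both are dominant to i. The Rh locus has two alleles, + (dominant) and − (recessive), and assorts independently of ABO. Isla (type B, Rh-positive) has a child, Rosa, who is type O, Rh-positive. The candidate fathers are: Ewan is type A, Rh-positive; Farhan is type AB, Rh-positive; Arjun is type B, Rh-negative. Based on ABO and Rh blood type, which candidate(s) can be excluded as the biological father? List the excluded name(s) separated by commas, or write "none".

A candidate is excluded only if no genotype consistent with his phenotype could produce a type O, Rh-positive child with a type B, Rh-positive mother.
Farhan (type AB, Rh+): no genotype consistent with that phenotype can produce a type-O Rh+ child with a type-B mother.

Farhan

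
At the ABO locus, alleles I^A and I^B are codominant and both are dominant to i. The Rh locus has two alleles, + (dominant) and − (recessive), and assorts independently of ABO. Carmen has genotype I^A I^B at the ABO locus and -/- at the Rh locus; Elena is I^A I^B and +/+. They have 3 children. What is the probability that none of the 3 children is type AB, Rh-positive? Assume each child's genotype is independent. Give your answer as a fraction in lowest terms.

ABO cross I^A I^B × I^A I^B → 1/4 A, 1/4 B, 1/2 AB.
Rh cross -/- × +/+ → 1 Rh+; so P(type AB, Rh-positive) = 1/2 × 1 = 1/2 per child.
P(not type AB, Rh-positive) = 1/2 for one child; (1/2)^3 = 1/8.

1/8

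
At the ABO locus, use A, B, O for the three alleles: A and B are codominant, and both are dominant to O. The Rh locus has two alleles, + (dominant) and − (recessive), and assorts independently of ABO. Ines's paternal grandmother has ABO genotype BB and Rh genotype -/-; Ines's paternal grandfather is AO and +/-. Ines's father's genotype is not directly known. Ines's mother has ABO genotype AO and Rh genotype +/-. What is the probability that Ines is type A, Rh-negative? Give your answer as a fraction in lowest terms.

Ines's father's ABO genotype from BB × AO: 1/2 AB, 1/2 BO.
Crossing each possibility with the mother AO and summing P(type A): 1/2·1/2 + 1/2·1/4 = 3/8.
Similarly for Rh via the father's Rh distribution: P(Rh-) = 3/8.
Independent loci: 3/8 × 3/8 = 9/64.

9/64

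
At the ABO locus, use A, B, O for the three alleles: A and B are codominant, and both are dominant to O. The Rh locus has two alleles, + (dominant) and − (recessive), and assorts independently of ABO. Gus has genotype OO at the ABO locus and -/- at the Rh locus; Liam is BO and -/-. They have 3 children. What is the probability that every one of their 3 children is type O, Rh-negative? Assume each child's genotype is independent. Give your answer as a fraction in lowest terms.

1/8

ABO cross OO × BO → 1/2 O, 1/2 B.
Rh cross -/- × -/- → 1 Rh-; so P(type O, Rh-negative) = 1/2 × 1 = 1/2 per child.
All 3 independent: (1/2)^3 = 1/8.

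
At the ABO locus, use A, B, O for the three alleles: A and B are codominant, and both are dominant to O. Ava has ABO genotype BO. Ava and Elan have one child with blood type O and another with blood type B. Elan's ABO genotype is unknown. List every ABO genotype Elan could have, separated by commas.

For each candidate genotype of Elan, check whether crossing it with BO can produce every observed child phenotype.
  AA → possible child types {A, AB} ✗
  AB → possible child types {A, B, AB} ✗
  AO → possible child types {O, A, B, AB} ✓
  BB → possible child types {B} ✗
  BO → possible child types {O, B} ✓
  OO → possible child types {O, B} ✓

AO, BO, OO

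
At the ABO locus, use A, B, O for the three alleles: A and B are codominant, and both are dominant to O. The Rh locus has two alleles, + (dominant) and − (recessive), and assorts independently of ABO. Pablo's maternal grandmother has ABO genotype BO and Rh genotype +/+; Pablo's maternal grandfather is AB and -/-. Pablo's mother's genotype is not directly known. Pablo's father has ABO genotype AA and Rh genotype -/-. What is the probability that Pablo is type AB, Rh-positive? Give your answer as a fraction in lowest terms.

1/4

Pablo's mother's ABO genotype from BO × AB: 1/4 AB, 1/4 AO, 1/4 BB, 1/4 BO.
Crossing each possibility with the father AA and summing P(type AB): 1/4·1/2 + 1/4·0 + 1/4·1 + 1/4·1/2 = 1/2.
Similarly for Rh via the mother's Rh distribution: P(Rh+) = 1/2.
Independent loci: 1/2 × 1/2 = 1/4.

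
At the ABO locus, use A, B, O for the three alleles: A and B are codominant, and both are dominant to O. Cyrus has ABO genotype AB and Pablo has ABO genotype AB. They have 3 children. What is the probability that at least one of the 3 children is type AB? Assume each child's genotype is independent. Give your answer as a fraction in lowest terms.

ABO cross AB × AB → 1/4 A, 1/4 B, 1/2 AB.
So P(type AB) = 1/2 per child.
P(none) = (1/2)^3 = 1/8; P(at least one) = 1 − 1/8 = 7/8.

7/8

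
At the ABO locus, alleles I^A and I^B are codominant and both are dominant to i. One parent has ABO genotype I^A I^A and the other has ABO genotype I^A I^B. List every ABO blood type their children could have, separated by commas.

A, AB

Gametes from I^A I^A × I^A I^B give offspring ABO genotypes I^A I^A, I^A I^B, i.e. phenotypes A, AB.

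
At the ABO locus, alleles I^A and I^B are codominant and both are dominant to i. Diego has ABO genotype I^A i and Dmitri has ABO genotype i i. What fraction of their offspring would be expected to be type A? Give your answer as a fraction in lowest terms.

ABO cross I^A i × i i → offspring phenotypes: 1/2 O, 1/2 A.
So P(type A) = 1/2.

1/2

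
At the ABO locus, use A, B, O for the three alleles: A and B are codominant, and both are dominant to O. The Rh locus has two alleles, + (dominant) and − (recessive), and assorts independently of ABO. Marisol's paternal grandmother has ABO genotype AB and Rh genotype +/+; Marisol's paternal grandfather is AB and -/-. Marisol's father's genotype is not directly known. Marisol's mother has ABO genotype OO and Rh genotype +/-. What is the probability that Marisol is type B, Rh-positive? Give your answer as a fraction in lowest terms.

3/8

Marisol's father's ABO genotype from AB × AB: 1/4 AA, 1/2 AB, 1/4 BB.
Crossing each possibility with the mother OO and summing P(type B): 1/4·0 + 1/2·1/2 + 1/4·1 = 1/2.
Similarly for Rh via the father's Rh distribution: P(Rh+) = 3/4.
Independent loci: 1/2 × 3/4 = 3/8.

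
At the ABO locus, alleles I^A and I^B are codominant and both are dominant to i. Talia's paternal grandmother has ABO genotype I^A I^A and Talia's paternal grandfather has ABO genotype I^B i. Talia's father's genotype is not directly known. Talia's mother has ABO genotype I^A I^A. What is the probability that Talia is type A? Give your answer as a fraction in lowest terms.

Talia's father's ABO genotype from I^A I^A × I^B i: 1/2 I^A I^B, 1/2 I^A i.
Crossing each possibility with the mother I^A I^A and summing P(type A): 1/2·1/2 + 1/2·1 = 3/4.

3/4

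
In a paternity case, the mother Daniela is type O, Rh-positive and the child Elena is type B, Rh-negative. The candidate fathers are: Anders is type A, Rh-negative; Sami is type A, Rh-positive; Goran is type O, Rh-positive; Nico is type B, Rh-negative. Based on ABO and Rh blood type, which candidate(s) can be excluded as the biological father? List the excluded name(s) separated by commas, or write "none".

Anders, Sami, Goran

A candidate is excluded only if no genotype consistent with his phenotype could produce a type B, Rh-negative child with a type O, Rh-positive mother.
Anders (type A, Rh-): no genotype consistent with that phenotype can produce a type-B Rh- child with a type-O mother.
Sami (type A, Rh+): no genotype consistent with that phenotype can produce a type-B Rh- child with a type-O mother.
Goran (type O, Rh+): no genotype consistent with that phenotype can produce a type-B Rh- child with a type-O mother.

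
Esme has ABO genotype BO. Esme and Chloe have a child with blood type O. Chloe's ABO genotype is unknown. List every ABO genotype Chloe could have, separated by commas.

For each candidate genotype of Chloe, check whether crossing it with BO can produce every observed child phenotype.
  AA → possible child types {A, AB} ✗
  AB → possible child types {A, B, AB} ✗
  AO → possible child types {O, A, B, AB} ✓
  BB → possible child types {B} ✗
  BO → possible child types {O, B} ✓
  OO → possible child types {O, B} ✓

AO, BO, OO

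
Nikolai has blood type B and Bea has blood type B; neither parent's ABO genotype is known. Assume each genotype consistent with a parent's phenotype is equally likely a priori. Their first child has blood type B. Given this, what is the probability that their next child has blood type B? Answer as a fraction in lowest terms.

Possible genotypes: Nikolai ∈ {I^B I^B, I^B i}; Bea ∈ {I^B I^B, I^B i}.
Weight each parental genotype pair by prior × P(type-B child):
  I^B I^B × I^B I^B: posterior weight 4/15; P(next child type B) = 1.
  I^B I^B × I^B i: posterior weight 4/15; P(next child type B) = 1.
  I^B i × I^B I^B: posterior weight 4/15; P(next child type B) = 1.
  I^B i × I^B i: posterior weight 1/5; P(next child type B) = 3/4.
Weighted sum = 19/20.

19/20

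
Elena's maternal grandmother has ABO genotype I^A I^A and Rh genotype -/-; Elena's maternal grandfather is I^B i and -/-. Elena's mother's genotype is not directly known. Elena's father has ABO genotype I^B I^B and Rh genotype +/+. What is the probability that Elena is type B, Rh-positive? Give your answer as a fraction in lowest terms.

1/2

Elena's mother's ABO genotype from I^A I^A × I^B i: 1/2 I^A I^B, 1/2 I^A i.
Crossing each possibility with the father I^B I^B and summing P(type B): 1/2·1/2 + 1/2·1/2 = 1/2.
Similarly for Rh via the mother's Rh distribution: P(Rh+) = 1.
Independent loci: 1/2 × 1 = 1/2.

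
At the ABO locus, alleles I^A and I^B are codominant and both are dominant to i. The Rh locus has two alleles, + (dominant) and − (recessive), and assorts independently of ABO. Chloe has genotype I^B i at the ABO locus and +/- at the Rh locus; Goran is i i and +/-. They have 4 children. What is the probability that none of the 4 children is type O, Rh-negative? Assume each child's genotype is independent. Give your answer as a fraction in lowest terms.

2401/4096

ABO cross I^B i × i i → 1/2 O, 1/2 B.
Rh cross +/- × +/- → 3/4 Rh+, 1/4 Rh-; so P(type O, Rh-negative) = 1/2 × 1/4 = 1/8 per child.
P(not type O, Rh-negative) = 7/8 for one child; (7/8)^4 = 2401/4096.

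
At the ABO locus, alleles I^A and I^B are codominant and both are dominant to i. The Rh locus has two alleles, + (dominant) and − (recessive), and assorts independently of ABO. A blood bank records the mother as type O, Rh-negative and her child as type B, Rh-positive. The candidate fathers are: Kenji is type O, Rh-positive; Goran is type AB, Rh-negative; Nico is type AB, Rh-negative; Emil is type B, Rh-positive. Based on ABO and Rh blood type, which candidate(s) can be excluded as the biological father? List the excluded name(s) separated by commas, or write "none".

A candidate is excluded only if no genotype consistent with his phenotype could produce a type B, Rh-positive child with a type O, Rh-negative mother.
Kenji (type O, Rh+): no genotype consistent with that phenotype can produce a type-B Rh+ child with a type-O mother.
Goran (type AB, Rh-): no genotype consistent with that phenotype can produce a type-B Rh+ child with a type-O mother.
Nico (type AB, Rh-): no genotype consistent with that phenotype can produce a type-B Rh+ child with a type-O mother.

Kenji, Goran, Nico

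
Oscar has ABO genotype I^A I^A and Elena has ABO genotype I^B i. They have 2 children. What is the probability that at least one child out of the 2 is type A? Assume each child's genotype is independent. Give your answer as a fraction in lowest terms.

3/4

ABO cross I^A I^A × I^B i → 1/2 A, 1/2 AB.
So P(type A) = 1/2 per child.
P(none) = (1/2)^2 = 1/4; P(at least one) = 1 − 1/4 = 3/4.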